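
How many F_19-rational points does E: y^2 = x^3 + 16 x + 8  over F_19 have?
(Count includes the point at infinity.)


For each x in F_19, count y with y^2 = x^3 + 16 x + 8 mod 19:
  x = 1: RHS = 6, y in [5, 14]  -> 2 point(s)
  x = 3: RHS = 7, y in [8, 11]  -> 2 point(s)
  x = 5: RHS = 4, y in [2, 17]  -> 2 point(s)
  x = 6: RHS = 16, y in [4, 15]  -> 2 point(s)
  x = 7: RHS = 7, y in [8, 11]  -> 2 point(s)
  x = 9: RHS = 7, y in [8, 11]  -> 2 point(s)
  x = 10: RHS = 9, y in [3, 16]  -> 2 point(s)
  x = 12: RHS = 9, y in [3, 16]  -> 2 point(s)
  x = 13: RHS = 0, y in [0]  -> 1 point(s)
  x = 16: RHS = 9, y in [3, 16]  -> 2 point(s)
  x = 17: RHS = 6, y in [5, 14]  -> 2 point(s)
Affine points: 21. Add the point at infinity: total = 22.

#E(F_19) = 22


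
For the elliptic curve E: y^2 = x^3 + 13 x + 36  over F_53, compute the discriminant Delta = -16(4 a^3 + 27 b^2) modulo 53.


4 a^3 + 27 b^2 = 4*13^3 + 27*36^2 = 8788 + 34992 = 43780
Delta = -16 * (43780) = -700480
Delta mod 53 = 21

Delta = 21 (mod 53)


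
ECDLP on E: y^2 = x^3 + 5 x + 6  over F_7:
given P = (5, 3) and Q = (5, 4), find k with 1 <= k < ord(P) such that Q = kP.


Enumerate multiples of P until we hit Q = (5, 4):
  1P = (5, 3)
  2P = (6, 0)
  3P = (5, 4)
Match found at i = 3.

k = 3


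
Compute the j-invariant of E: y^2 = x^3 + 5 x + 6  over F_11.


Delta = -16(4 a^3 + 27 b^2) mod 11 = 10
-1728 * (4 a)^3 = -1728 * (4*5)^3 mod 11 = 8
j = 8 * 10^(-1) mod 11 = 3

j = 3 (mod 11)


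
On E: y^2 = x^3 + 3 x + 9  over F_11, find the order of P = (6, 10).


Compute successive multiples of P until we hit O:
  1P = (6, 10)
  2P = (2, 10)
  3P = (3, 1)
  4P = (0, 8)
  5P = (10, 7)
  6P = (10, 4)
  7P = (0, 3)
  8P = (3, 10)
  ... (continuing to 11P)
  11P = O

ord(P) = 11


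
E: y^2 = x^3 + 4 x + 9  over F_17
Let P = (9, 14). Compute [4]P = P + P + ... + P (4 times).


k = 4 = 100_2 (binary, LSB first: 001)
Double-and-add from P = (9, 14):
  bit 0 = 0: acc unchanged = O
  bit 1 = 0: acc unchanged = O
  bit 2 = 1: acc = O + (14, 15) = (14, 15)

4P = (14, 15)


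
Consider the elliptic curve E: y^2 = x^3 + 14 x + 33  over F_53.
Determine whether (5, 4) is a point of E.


Check whether y^2 = x^3 + 14 x + 33 (mod 53) for (x, y) = (5, 4).
LHS: y^2 = 4^2 mod 53 = 16
RHS: x^3 + 14 x + 33 = 5^3 + 14*5 + 33 mod 53 = 16
LHS = RHS

Yes, on the curve


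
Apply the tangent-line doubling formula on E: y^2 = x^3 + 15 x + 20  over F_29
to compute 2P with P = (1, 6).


Doubling: s = (3 x1^2 + a) / (2 y1)
s = (3*1^2 + 15) / (2*6) mod 29 = 16
x3 = s^2 - 2 x1 mod 29 = 16^2 - 2*1 = 22
y3 = s (x1 - x3) - y1 mod 29 = 16 * (1 - 22) - 6 = 6

2P = (22, 6)


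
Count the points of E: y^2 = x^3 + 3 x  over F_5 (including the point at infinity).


For each x in F_5, count y with y^2 = x^3 + 3 x + 0 mod 5:
  x = 0: RHS = 0, y in [0]  -> 1 point(s)
  x = 1: RHS = 4, y in [2, 3]  -> 2 point(s)
  x = 2: RHS = 4, y in [2, 3]  -> 2 point(s)
  x = 3: RHS = 1, y in [1, 4]  -> 2 point(s)
  x = 4: RHS = 1, y in [1, 4]  -> 2 point(s)
Affine points: 9. Add the point at infinity: total = 10.

#E(F_5) = 10


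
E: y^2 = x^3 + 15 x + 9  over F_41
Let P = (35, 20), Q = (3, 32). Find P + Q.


P != Q, so use the chord formula.
s = (y2 - y1) / (x2 - x1) = (12) / (9) mod 41 = 15
x3 = s^2 - x1 - x2 mod 41 = 15^2 - 35 - 3 = 23
y3 = s (x1 - x3) - y1 mod 41 = 15 * (35 - 23) - 20 = 37

P + Q = (23, 37)


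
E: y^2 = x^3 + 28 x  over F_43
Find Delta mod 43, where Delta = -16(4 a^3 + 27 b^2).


4 a^3 + 27 b^2 = 4*28^3 + 27*0^2 = 87808 + 0 = 87808
Delta = -16 * (87808) = -1404928
Delta mod 43 = 11

Delta = 11 (mod 43)


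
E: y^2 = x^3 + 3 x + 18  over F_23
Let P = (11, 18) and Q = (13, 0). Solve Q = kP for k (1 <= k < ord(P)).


Enumerate multiples of P until we hit Q = (13, 0):
  1P = (11, 18)
  2P = (13, 0)
Match found at i = 2.

k = 2


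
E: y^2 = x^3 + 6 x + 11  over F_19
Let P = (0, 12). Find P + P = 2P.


Doubling: s = (3 x1^2 + a) / (2 y1)
s = (3*0^2 + 6) / (2*12) mod 19 = 5
x3 = s^2 - 2 x1 mod 19 = 5^2 - 2*0 = 6
y3 = s (x1 - x3) - y1 mod 19 = 5 * (0 - 6) - 12 = 15

2P = (6, 15)


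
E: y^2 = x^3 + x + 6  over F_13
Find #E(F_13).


For each x in F_13, count y with y^2 = x^3 + 1 x + 6 mod 13:
  x = 2: RHS = 3, y in [4, 9]  -> 2 point(s)
  x = 3: RHS = 10, y in [6, 7]  -> 2 point(s)
  x = 4: RHS = 9, y in [3, 10]  -> 2 point(s)
  x = 9: RHS = 3, y in [4, 9]  -> 2 point(s)
  x = 11: RHS = 9, y in [3, 10]  -> 2 point(s)
  x = 12: RHS = 4, y in [2, 11]  -> 2 point(s)
Affine points: 12. Add the point at infinity: total = 13.

#E(F_13) = 13


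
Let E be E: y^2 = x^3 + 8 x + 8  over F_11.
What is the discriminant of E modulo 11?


4 a^3 + 27 b^2 = 4*8^3 + 27*8^2 = 2048 + 1728 = 3776
Delta = -16 * (3776) = -60416
Delta mod 11 = 7

Delta = 7 (mod 11)


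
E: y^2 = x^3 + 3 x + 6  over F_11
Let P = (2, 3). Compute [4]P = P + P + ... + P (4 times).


k = 4 = 100_2 (binary, LSB first: 001)
Double-and-add from P = (2, 3):
  bit 0 = 0: acc unchanged = O
  bit 1 = 0: acc unchanged = O
  bit 2 = 1: acc = O + (2, 8) = (2, 8)

4P = (2, 8)


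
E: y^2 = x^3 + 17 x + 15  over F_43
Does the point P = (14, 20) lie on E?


Check whether y^2 = x^3 + 17 x + 15 (mod 43) for (x, y) = (14, 20).
LHS: y^2 = 20^2 mod 43 = 13
RHS: x^3 + 17 x + 15 = 14^3 + 17*14 + 15 mod 43 = 30
LHS != RHS

No, not on the curve


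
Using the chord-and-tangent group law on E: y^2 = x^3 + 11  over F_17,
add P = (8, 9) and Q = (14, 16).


P != Q, so use the chord formula.
s = (y2 - y1) / (x2 - x1) = (7) / (6) mod 17 = 4
x3 = s^2 - x1 - x2 mod 17 = 4^2 - 8 - 14 = 11
y3 = s (x1 - x3) - y1 mod 17 = 4 * (8 - 11) - 9 = 13

P + Q = (11, 13)


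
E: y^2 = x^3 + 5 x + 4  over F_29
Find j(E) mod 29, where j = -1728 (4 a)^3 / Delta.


Delta = -16(4 a^3 + 27 b^2) mod 29 = 23
-1728 * (4 a)^3 = -1728 * (4*5)^3 mod 29 = 10
j = 10 * 23^(-1) mod 29 = 8

j = 8 (mod 29)


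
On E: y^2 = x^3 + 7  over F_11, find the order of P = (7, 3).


Compute successive multiples of P until we hit O:
  1P = (7, 3)
  2P = (6, 5)
  3P = (2, 9)
  4P = (3, 1)
  5P = (4, 4)
  6P = (5, 0)
  7P = (4, 7)
  8P = (3, 10)
  ... (continuing to 12P)
  12P = O

ord(P) = 12


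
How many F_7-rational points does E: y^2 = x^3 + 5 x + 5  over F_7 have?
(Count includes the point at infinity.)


For each x in F_7, count y with y^2 = x^3 + 5 x + 5 mod 7:
  x = 1: RHS = 4, y in [2, 5]  -> 2 point(s)
  x = 2: RHS = 2, y in [3, 4]  -> 2 point(s)
  x = 5: RHS = 1, y in [1, 6]  -> 2 point(s)
Affine points: 6. Add the point at infinity: total = 7.

#E(F_7) = 7


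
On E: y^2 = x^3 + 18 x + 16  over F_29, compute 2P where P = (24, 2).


Doubling: s = (3 x1^2 + a) / (2 y1)
s = (3*24^2 + 18) / (2*2) mod 29 = 16
x3 = s^2 - 2 x1 mod 29 = 16^2 - 2*24 = 5
y3 = s (x1 - x3) - y1 mod 29 = 16 * (24 - 5) - 2 = 12

2P = (5, 12)


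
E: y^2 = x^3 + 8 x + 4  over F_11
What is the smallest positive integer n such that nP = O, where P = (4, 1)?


Compute successive multiples of P until we hit O:
  1P = (4, 1)
  2P = (6, 9)
  3P = (6, 2)
  4P = (4, 10)
  5P = O

ord(P) = 5


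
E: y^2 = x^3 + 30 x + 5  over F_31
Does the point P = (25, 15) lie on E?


Check whether y^2 = x^3 + 30 x + 5 (mod 31) for (x, y) = (25, 15).
LHS: y^2 = 15^2 mod 31 = 8
RHS: x^3 + 30 x + 5 = 25^3 + 30*25 + 5 mod 31 = 12
LHS != RHS

No, not on the curve


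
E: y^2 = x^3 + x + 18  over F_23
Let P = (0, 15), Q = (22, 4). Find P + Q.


P != Q, so use the chord formula.
s = (y2 - y1) / (x2 - x1) = (12) / (22) mod 23 = 11
x3 = s^2 - x1 - x2 mod 23 = 11^2 - 0 - 22 = 7
y3 = s (x1 - x3) - y1 mod 23 = 11 * (0 - 7) - 15 = 0

P + Q = (7, 0)


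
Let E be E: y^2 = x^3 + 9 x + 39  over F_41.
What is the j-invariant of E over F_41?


Delta = -16(4 a^3 + 27 b^2) mod 41 = 37
-1728 * (4 a)^3 = -1728 * (4*9)^3 mod 41 = 12
j = 12 * 37^(-1) mod 41 = 38

j = 38 (mod 41)


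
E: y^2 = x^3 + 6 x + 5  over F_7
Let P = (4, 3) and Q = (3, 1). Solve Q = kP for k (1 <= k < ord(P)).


Enumerate multiples of P until we hit Q = (3, 1):
  1P = (4, 3)
  2P = (3, 6)
  3P = (2, 5)
  4P = (2, 2)
  5P = (3, 1)
Match found at i = 5.

k = 5


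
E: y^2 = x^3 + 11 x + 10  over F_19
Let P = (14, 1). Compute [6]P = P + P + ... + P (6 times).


k = 6 = 110_2 (binary, LSB first: 011)
Double-and-add from P = (14, 1):
  bit 0 = 0: acc unchanged = O
  bit 1 = 1: acc = O + (16, 8) = (16, 8)
  bit 2 = 1: acc = (16, 8) + (6, 11) = (14, 18)

6P = (14, 18)


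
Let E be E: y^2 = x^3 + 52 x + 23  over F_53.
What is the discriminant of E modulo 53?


4 a^3 + 27 b^2 = 4*52^3 + 27*23^2 = 562432 + 14283 = 576715
Delta = -16 * (576715) = -9227440
Delta mod 53 = 19

Delta = 19 (mod 53)


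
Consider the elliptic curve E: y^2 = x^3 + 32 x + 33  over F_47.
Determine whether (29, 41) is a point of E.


Check whether y^2 = x^3 + 32 x + 33 (mod 47) for (x, y) = (29, 41).
LHS: y^2 = 41^2 mod 47 = 36
RHS: x^3 + 32 x + 33 = 29^3 + 32*29 + 33 mod 47 = 17
LHS != RHS

No, not on the curve


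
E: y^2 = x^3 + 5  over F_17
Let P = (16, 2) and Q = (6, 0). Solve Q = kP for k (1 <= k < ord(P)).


Enumerate multiples of P until we hit Q = (6, 0):
  1P = (16, 2)
  2P = (10, 11)
  3P = (6, 0)
Match found at i = 3.

k = 3


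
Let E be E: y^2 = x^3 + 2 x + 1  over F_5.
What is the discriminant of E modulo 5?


4 a^3 + 27 b^2 = 4*2^3 + 27*1^2 = 32 + 27 = 59
Delta = -16 * (59) = -944
Delta mod 5 = 1

Delta = 1 (mod 5)


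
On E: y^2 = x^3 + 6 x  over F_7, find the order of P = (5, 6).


Compute successive multiples of P until we hit O:
  1P = (5, 6)
  2P = (1, 0)
  3P = (5, 1)
  4P = O

ord(P) = 4


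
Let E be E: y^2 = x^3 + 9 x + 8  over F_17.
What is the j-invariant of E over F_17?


Delta = -16(4 a^3 + 27 b^2) mod 17 = 3
-1728 * (4 a)^3 = -1728 * (4*9)^3 mod 17 = 14
j = 14 * 3^(-1) mod 17 = 16

j = 16 (mod 17)


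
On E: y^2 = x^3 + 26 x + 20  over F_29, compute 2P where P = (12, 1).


Doubling: s = (3 x1^2 + a) / (2 y1)
s = (3*12^2 + 26) / (2*1) mod 29 = 26
x3 = s^2 - 2 x1 mod 29 = 26^2 - 2*12 = 14
y3 = s (x1 - x3) - y1 mod 29 = 26 * (12 - 14) - 1 = 5

2P = (14, 5)


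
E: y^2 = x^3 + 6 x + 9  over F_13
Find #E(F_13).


For each x in F_13, count y with y^2 = x^3 + 6 x + 9 mod 13:
  x = 0: RHS = 9, y in [3, 10]  -> 2 point(s)
  x = 1: RHS = 3, y in [4, 9]  -> 2 point(s)
  x = 2: RHS = 3, y in [4, 9]  -> 2 point(s)
  x = 6: RHS = 1, y in [1, 12]  -> 2 point(s)
  x = 7: RHS = 4, y in [2, 11]  -> 2 point(s)
  x = 8: RHS = 10, y in [6, 7]  -> 2 point(s)
  x = 9: RHS = 12, y in [5, 8]  -> 2 point(s)
  x = 10: RHS = 3, y in [4, 9]  -> 2 point(s)
Affine points: 16. Add the point at infinity: total = 17.

#E(F_13) = 17


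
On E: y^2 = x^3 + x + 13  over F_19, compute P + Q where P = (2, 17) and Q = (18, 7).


P != Q, so use the chord formula.
s = (y2 - y1) / (x2 - x1) = (9) / (16) mod 19 = 16
x3 = s^2 - x1 - x2 mod 19 = 16^2 - 2 - 18 = 8
y3 = s (x1 - x3) - y1 mod 19 = 16 * (2 - 8) - 17 = 1

P + Q = (8, 1)


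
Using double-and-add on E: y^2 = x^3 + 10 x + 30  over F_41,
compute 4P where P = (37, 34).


k = 4 = 100_2 (binary, LSB first: 001)
Double-and-add from P = (37, 34):
  bit 0 = 0: acc unchanged = O
  bit 1 = 0: acc unchanged = O
  bit 2 = 1: acc = O + (10, 8) = (10, 8)

4P = (10, 8)


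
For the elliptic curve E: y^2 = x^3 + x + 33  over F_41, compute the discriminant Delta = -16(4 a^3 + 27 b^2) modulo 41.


4 a^3 + 27 b^2 = 4*1^3 + 27*33^2 = 4 + 29403 = 29407
Delta = -16 * (29407) = -470512
Delta mod 41 = 4

Delta = 4 (mod 41)


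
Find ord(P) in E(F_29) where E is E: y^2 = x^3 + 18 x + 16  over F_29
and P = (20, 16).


Compute successive multiples of P until we hit O:
  1P = (20, 16)
  2P = (18, 13)
  3P = (15, 6)
  4P = (27, 28)
  5P = (24, 2)
  6P = (19, 24)
  7P = (25, 24)
  8P = (26, 15)
  ... (continuing to 31P)
  31P = O

ord(P) = 31


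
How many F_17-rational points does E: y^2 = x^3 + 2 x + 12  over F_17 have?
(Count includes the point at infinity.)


For each x in F_17, count y with y^2 = x^3 + 2 x + 12 mod 17:
  x = 1: RHS = 15, y in [7, 10]  -> 2 point(s)
  x = 4: RHS = 16, y in [4, 13]  -> 2 point(s)
  x = 6: RHS = 2, y in [6, 11]  -> 2 point(s)
  x = 8: RHS = 13, y in [8, 9]  -> 2 point(s)
  x = 12: RHS = 13, y in [8, 9]  -> 2 point(s)
  x = 13: RHS = 8, y in [5, 12]  -> 2 point(s)
  x = 14: RHS = 13, y in [8, 9]  -> 2 point(s)
  x = 15: RHS = 0, y in [0]  -> 1 point(s)
  x = 16: RHS = 9, y in [3, 14]  -> 2 point(s)
Affine points: 17. Add the point at infinity: total = 18.

#E(F_17) = 18


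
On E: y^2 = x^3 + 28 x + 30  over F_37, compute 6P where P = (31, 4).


k = 6 = 110_2 (binary, LSB first: 011)
Double-and-add from P = (31, 4):
  bit 0 = 0: acc unchanged = O
  bit 1 = 1: acc = O + (5, 31) = (5, 31)
  bit 2 = 1: acc = (5, 31) + (11, 2) = (31, 33)

6P = (31, 33)


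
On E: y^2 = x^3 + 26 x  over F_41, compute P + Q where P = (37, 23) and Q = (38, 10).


P != Q, so use the chord formula.
s = (y2 - y1) / (x2 - x1) = (28) / (1) mod 41 = 28
x3 = s^2 - x1 - x2 mod 41 = 28^2 - 37 - 38 = 12
y3 = s (x1 - x3) - y1 mod 41 = 28 * (37 - 12) - 23 = 21

P + Q = (12, 21)


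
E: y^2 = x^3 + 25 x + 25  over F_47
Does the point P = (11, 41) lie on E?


Check whether y^2 = x^3 + 25 x + 25 (mod 47) for (x, y) = (11, 41).
LHS: y^2 = 41^2 mod 47 = 36
RHS: x^3 + 25 x + 25 = 11^3 + 25*11 + 25 mod 47 = 33
LHS != RHS

No, not on the curve


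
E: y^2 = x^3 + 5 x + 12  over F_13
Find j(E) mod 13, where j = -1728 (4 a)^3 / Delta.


Delta = -16(4 a^3 + 27 b^2) mod 13 = 5
-1728 * (4 a)^3 = -1728 * (4*5)^3 mod 13 = 5
j = 5 * 5^(-1) mod 13 = 1

j = 1 (mod 13)


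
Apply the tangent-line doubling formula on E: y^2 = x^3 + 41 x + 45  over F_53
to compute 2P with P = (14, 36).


Doubling: s = (3 x1^2 + a) / (2 y1)
s = (3*14^2 + 41) / (2*36) mod 53 = 8
x3 = s^2 - 2 x1 mod 53 = 8^2 - 2*14 = 36
y3 = s (x1 - x3) - y1 mod 53 = 8 * (14 - 36) - 36 = 0

2P = (36, 0)


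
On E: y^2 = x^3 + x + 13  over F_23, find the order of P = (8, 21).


Compute successive multiples of P until we hit O:
  1P = (8, 21)
  2P = (2, 0)
  3P = (8, 2)
  4P = O

ord(P) = 4


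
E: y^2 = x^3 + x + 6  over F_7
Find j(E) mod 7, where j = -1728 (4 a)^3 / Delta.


Delta = -16(4 a^3 + 27 b^2) mod 7 = 1
-1728 * (4 a)^3 = -1728 * (4*1)^3 mod 7 = 1
j = 1 * 1^(-1) mod 7 = 1

j = 1 (mod 7)


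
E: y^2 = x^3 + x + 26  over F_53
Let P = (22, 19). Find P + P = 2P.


Doubling: s = (3 x1^2 + a) / (2 y1)
s = (3*22^2 + 1) / (2*19) mod 53 = 48
x3 = s^2 - 2 x1 mod 53 = 48^2 - 2*22 = 34
y3 = s (x1 - x3) - y1 mod 53 = 48 * (22 - 34) - 19 = 41

2P = (34, 41)


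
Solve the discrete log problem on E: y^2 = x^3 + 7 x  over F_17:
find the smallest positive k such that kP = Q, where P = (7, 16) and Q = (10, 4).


Enumerate multiples of P until we hit Q = (10, 4):
  1P = (7, 16)
  2P = (16, 14)
  3P = (10, 13)
  4P = (1, 12)
  5P = (0, 0)
  6P = (1, 5)
  7P = (10, 4)
Match found at i = 7.

k = 7


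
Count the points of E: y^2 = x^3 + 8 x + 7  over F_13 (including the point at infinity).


For each x in F_13, count y with y^2 = x^3 + 8 x + 7 mod 13:
  x = 1: RHS = 3, y in [4, 9]  -> 2 point(s)
  x = 4: RHS = 12, y in [5, 8]  -> 2 point(s)
  x = 5: RHS = 3, y in [4, 9]  -> 2 point(s)
  x = 7: RHS = 3, y in [4, 9]  -> 2 point(s)
  x = 11: RHS = 9, y in [3, 10]  -> 2 point(s)
Affine points: 10. Add the point at infinity: total = 11.

#E(F_13) = 11


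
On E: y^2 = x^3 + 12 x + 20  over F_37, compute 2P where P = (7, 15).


k = 2 = 10_2 (binary, LSB first: 01)
Double-and-add from P = (7, 15):
  bit 0 = 0: acc unchanged = O
  bit 1 = 1: acc = O + (30, 0) = (30, 0)

2P = (30, 0)


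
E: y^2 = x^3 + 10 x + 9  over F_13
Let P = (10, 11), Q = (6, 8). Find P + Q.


P != Q, so use the chord formula.
s = (y2 - y1) / (x2 - x1) = (10) / (9) mod 13 = 4
x3 = s^2 - x1 - x2 mod 13 = 4^2 - 10 - 6 = 0
y3 = s (x1 - x3) - y1 mod 13 = 4 * (10 - 0) - 11 = 3

P + Q = (0, 3)


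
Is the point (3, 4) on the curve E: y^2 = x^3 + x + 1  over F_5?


Check whether y^2 = x^3 + 1 x + 1 (mod 5) for (x, y) = (3, 4).
LHS: y^2 = 4^2 mod 5 = 1
RHS: x^3 + 1 x + 1 = 3^3 + 1*3 + 1 mod 5 = 1
LHS = RHS

Yes, on the curve


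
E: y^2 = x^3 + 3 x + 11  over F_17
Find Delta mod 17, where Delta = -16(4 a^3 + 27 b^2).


4 a^3 + 27 b^2 = 4*3^3 + 27*11^2 = 108 + 3267 = 3375
Delta = -16 * (3375) = -54000
Delta mod 17 = 9

Delta = 9 (mod 17)


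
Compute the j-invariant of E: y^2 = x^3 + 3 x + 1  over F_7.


Delta = -16(4 a^3 + 27 b^2) mod 7 = 3
-1728 * (4 a)^3 = -1728 * (4*3)^3 mod 7 = 6
j = 6 * 3^(-1) mod 7 = 2

j = 2 (mod 7)


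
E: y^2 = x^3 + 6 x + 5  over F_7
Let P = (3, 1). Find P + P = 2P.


Doubling: s = (3 x1^2 + a) / (2 y1)
s = (3*3^2 + 6) / (2*1) mod 7 = 6
x3 = s^2 - 2 x1 mod 7 = 6^2 - 2*3 = 2
y3 = s (x1 - x3) - y1 mod 7 = 6 * (3 - 2) - 1 = 5

2P = (2, 5)


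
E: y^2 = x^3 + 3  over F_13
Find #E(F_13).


For each x in F_13, count y with y^2 = x^3 + 0 x + 3 mod 13:
  x = 0: RHS = 3, y in [4, 9]  -> 2 point(s)
  x = 1: RHS = 4, y in [2, 11]  -> 2 point(s)
  x = 3: RHS = 4, y in [2, 11]  -> 2 point(s)
  x = 9: RHS = 4, y in [2, 11]  -> 2 point(s)
Affine points: 8. Add the point at infinity: total = 9.

#E(F_13) = 9


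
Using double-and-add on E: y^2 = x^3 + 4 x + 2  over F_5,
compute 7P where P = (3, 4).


k = 7 = 111_2 (binary, LSB first: 111)
Double-and-add from P = (3, 4):
  bit 0 = 1: acc = O + (3, 4) = (3, 4)
  bit 1 = 1: acc = (3, 4) + (3, 1) = O
  bit 2 = 1: acc = O + (3, 4) = (3, 4)

7P = (3, 4)


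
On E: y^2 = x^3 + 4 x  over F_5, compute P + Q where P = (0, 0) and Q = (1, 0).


P != Q, so use the chord formula.
s = (y2 - y1) / (x2 - x1) = (0) / (1) mod 5 = 0
x3 = s^2 - x1 - x2 mod 5 = 0^2 - 0 - 1 = 4
y3 = s (x1 - x3) - y1 mod 5 = 0 * (0 - 4) - 0 = 0

P + Q = (4, 0)


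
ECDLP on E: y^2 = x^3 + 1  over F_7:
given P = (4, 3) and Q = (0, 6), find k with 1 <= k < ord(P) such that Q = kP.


Enumerate multiples of P until we hit Q = (0, 6):
  1P = (4, 3)
  2P = (0, 1)
  3P = (5, 0)
  4P = (0, 6)
Match found at i = 4.

k = 4


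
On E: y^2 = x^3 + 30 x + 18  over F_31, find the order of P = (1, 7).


Compute successive multiples of P until we hit O:
  1P = (1, 7)
  2P = (17, 4)
  3P = (18, 2)
  4P = (30, 7)
  5P = (0, 24)
  6P = (9, 5)
  7P = (23, 14)
  8P = (21, 12)
  ... (continuing to 38P)
  38P = O

ord(P) = 38


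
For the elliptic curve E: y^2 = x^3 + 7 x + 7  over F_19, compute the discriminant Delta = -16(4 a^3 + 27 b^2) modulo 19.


4 a^3 + 27 b^2 = 4*7^3 + 27*7^2 = 1372 + 1323 = 2695
Delta = -16 * (2695) = -43120
Delta mod 19 = 10

Delta = 10 (mod 19)


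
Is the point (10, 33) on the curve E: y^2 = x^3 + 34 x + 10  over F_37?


Check whether y^2 = x^3 + 34 x + 10 (mod 37) for (x, y) = (10, 33).
LHS: y^2 = 33^2 mod 37 = 16
RHS: x^3 + 34 x + 10 = 10^3 + 34*10 + 10 mod 37 = 18
LHS != RHS

No, not on the curve


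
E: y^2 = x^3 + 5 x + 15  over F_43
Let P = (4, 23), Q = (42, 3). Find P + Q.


P != Q, so use the chord formula.
s = (y2 - y1) / (x2 - x1) = (23) / (38) mod 43 = 4
x3 = s^2 - x1 - x2 mod 43 = 4^2 - 4 - 42 = 13
y3 = s (x1 - x3) - y1 mod 43 = 4 * (4 - 13) - 23 = 27

P + Q = (13, 27)


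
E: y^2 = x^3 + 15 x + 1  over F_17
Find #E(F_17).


For each x in F_17, count y with y^2 = x^3 + 15 x + 1 mod 17:
  x = 0: RHS = 1, y in [1, 16]  -> 2 point(s)
  x = 1: RHS = 0, y in [0]  -> 1 point(s)
  x = 6: RHS = 1, y in [1, 16]  -> 2 point(s)
  x = 8: RHS = 4, y in [2, 15]  -> 2 point(s)
  x = 9: RHS = 15, y in [7, 10]  -> 2 point(s)
  x = 11: RHS = 1, y in [1, 16]  -> 2 point(s)
  x = 13: RHS = 13, y in [8, 9]  -> 2 point(s)
  x = 16: RHS = 2, y in [6, 11]  -> 2 point(s)
Affine points: 15. Add the point at infinity: total = 16.

#E(F_17) = 16


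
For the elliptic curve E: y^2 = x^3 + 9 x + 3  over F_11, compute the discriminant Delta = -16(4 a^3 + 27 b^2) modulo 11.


4 a^3 + 27 b^2 = 4*9^3 + 27*3^2 = 2916 + 243 = 3159
Delta = -16 * (3159) = -50544
Delta mod 11 = 1

Delta = 1 (mod 11)


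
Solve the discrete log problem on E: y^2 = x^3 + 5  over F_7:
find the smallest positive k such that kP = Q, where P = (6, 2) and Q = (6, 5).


Enumerate multiples of P until we hit Q = (6, 5):
  1P = (6, 2)
  2P = (3, 2)
  3P = (5, 5)
  4P = (5, 2)
  5P = (3, 5)
  6P = (6, 5)
Match found at i = 6.

k = 6


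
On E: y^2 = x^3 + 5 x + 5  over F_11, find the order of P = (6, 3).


Compute successive multiples of P until we hit O:
  1P = (6, 3)
  2P = (2, 10)
  3P = (4, 10)
  4P = (5, 10)
  5P = (5, 1)
  6P = (4, 1)
  7P = (2, 1)
  8P = (6, 8)
  ... (continuing to 9P)
  9P = O

ord(P) = 9


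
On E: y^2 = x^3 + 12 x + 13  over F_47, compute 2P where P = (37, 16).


Doubling: s = (3 x1^2 + a) / (2 y1)
s = (3*37^2 + 12) / (2*16) mod 47 = 45
x3 = s^2 - 2 x1 mod 47 = 45^2 - 2*37 = 24
y3 = s (x1 - x3) - y1 mod 47 = 45 * (37 - 24) - 16 = 5

2P = (24, 5)


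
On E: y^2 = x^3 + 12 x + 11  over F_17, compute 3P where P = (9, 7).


k = 3 = 11_2 (binary, LSB first: 11)
Double-and-add from P = (9, 7):
  bit 0 = 1: acc = O + (9, 7) = (9, 7)
  bit 1 = 1: acc = (9, 7) + (16, 10) = (13, 1)

3P = (13, 1)


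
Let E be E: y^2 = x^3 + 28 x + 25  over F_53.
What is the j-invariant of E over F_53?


Delta = -16(4 a^3 + 27 b^2) mod 53 = 31
-1728 * (4 a)^3 = -1728 * (4*28)^3 mod 53 = 31
j = 31 * 31^(-1) mod 53 = 1

j = 1 (mod 53)


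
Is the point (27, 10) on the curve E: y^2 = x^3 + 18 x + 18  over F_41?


Check whether y^2 = x^3 + 18 x + 18 (mod 41) for (x, y) = (27, 10).
LHS: y^2 = 10^2 mod 41 = 18
RHS: x^3 + 18 x + 18 = 27^3 + 18*27 + 18 mod 41 = 15
LHS != RHS

No, not on the curve


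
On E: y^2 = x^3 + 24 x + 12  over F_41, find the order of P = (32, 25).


Compute successive multiples of P until we hit O:
  1P = (32, 25)
  2P = (28, 39)
  3P = (24, 29)
  4P = (16, 8)
  5P = (26, 7)
  6P = (33, 13)
  7P = (38, 6)
  8P = (30, 37)
  ... (continuing to 45P)
  45P = O

ord(P) = 45


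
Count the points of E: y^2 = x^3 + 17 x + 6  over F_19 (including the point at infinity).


For each x in F_19, count y with y^2 = x^3 + 17 x + 6 mod 19:
  x = 0: RHS = 6, y in [5, 14]  -> 2 point(s)
  x = 1: RHS = 5, y in [9, 10]  -> 2 point(s)
  x = 4: RHS = 5, y in [9, 10]  -> 2 point(s)
  x = 5: RHS = 7, y in [8, 11]  -> 2 point(s)
  x = 6: RHS = 1, y in [1, 18]  -> 2 point(s)
  x = 10: RHS = 17, y in [6, 13]  -> 2 point(s)
  x = 11: RHS = 4, y in [2, 17]  -> 2 point(s)
  x = 12: RHS = 0, y in [0]  -> 1 point(s)
  x = 13: RHS = 11, y in [7, 12]  -> 2 point(s)
  x = 14: RHS = 5, y in [9, 10]  -> 2 point(s)
  x = 15: RHS = 7, y in [8, 11]  -> 2 point(s)
  x = 16: RHS = 4, y in [2, 17]  -> 2 point(s)
  x = 18: RHS = 7, y in [8, 11]  -> 2 point(s)
Affine points: 25. Add the point at infinity: total = 26.

#E(F_19) = 26


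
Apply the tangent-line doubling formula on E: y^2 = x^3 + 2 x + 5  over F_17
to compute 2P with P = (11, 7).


Doubling: s = (3 x1^2 + a) / (2 y1)
s = (3*11^2 + 2) / (2*7) mod 17 = 3
x3 = s^2 - 2 x1 mod 17 = 3^2 - 2*11 = 4
y3 = s (x1 - x3) - y1 mod 17 = 3 * (11 - 4) - 7 = 14

2P = (4, 14)


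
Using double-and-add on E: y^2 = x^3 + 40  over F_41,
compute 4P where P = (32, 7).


k = 4 = 100_2 (binary, LSB first: 001)
Double-and-add from P = (32, 7):
  bit 0 = 0: acc unchanged = O
  bit 1 = 0: acc unchanged = O
  bit 2 = 1: acc = O + (11, 31) = (11, 31)

4P = (11, 31)


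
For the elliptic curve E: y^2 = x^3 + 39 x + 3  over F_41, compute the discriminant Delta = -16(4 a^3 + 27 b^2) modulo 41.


4 a^3 + 27 b^2 = 4*39^3 + 27*3^2 = 237276 + 243 = 237519
Delta = -16 * (237519) = -3800304
Delta mod 41 = 27

Delta = 27 (mod 41)


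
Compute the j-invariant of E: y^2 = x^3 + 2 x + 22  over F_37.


Delta = -16(4 a^3 + 27 b^2) mod 37 = 5
-1728 * (4 a)^3 = -1728 * (4*2)^3 mod 37 = 8
j = 8 * 5^(-1) mod 37 = 9

j = 9 (mod 37)


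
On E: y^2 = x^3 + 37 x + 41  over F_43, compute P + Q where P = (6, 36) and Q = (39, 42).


P != Q, so use the chord formula.
s = (y2 - y1) / (x2 - x1) = (6) / (33) mod 43 = 8
x3 = s^2 - x1 - x2 mod 43 = 8^2 - 6 - 39 = 19
y3 = s (x1 - x3) - y1 mod 43 = 8 * (6 - 19) - 36 = 32

P + Q = (19, 32)


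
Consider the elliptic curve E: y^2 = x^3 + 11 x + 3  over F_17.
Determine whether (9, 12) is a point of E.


Check whether y^2 = x^3 + 11 x + 3 (mod 17) for (x, y) = (9, 12).
LHS: y^2 = 12^2 mod 17 = 8
RHS: x^3 + 11 x + 3 = 9^3 + 11*9 + 3 mod 17 = 15
LHS != RHS

No, not on the curve


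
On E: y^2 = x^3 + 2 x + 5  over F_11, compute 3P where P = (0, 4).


k = 3 = 11_2 (binary, LSB first: 11)
Double-and-add from P = (0, 4):
  bit 0 = 1: acc = O + (0, 4) = (0, 4)
  bit 1 = 1: acc = (0, 4) + (9, 2) = (3, 4)

3P = (3, 4)


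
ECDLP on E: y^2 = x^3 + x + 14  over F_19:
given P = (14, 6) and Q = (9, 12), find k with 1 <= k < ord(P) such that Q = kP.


Enumerate multiples of P until we hit Q = (9, 12):
  1P = (14, 6)
  2P = (10, 13)
  3P = (4, 5)
  4P = (5, 12)
  5P = (11, 11)
  6P = (1, 4)
  7P = (2, 9)
  8P = (9, 7)
  9P = (12, 5)
  10P = (17, 2)
  11P = (13, 18)
  12P = (3, 14)
  13P = (3, 5)
  14P = (13, 1)
  15P = (17, 17)
  16P = (12, 14)
  17P = (9, 12)
Match found at i = 17.

k = 17


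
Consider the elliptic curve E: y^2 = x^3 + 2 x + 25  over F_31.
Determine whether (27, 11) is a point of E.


Check whether y^2 = x^3 + 2 x + 25 (mod 31) for (x, y) = (27, 11).
LHS: y^2 = 11^2 mod 31 = 28
RHS: x^3 + 2 x + 25 = 27^3 + 2*27 + 25 mod 31 = 15
LHS != RHS

No, not on the curve


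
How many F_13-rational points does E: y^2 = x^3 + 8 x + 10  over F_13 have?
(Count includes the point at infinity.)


For each x in F_13, count y with y^2 = x^3 + 8 x + 10 mod 13:
  x = 0: RHS = 10, y in [6, 7]  -> 2 point(s)
  x = 3: RHS = 9, y in [3, 10]  -> 2 point(s)
  x = 6: RHS = 1, y in [1, 12]  -> 2 point(s)
  x = 8: RHS = 1, y in [1, 12]  -> 2 point(s)
  x = 11: RHS = 12, y in [5, 8]  -> 2 point(s)
  x = 12: RHS = 1, y in [1, 12]  -> 2 point(s)
Affine points: 12. Add the point at infinity: total = 13.

#E(F_13) = 13


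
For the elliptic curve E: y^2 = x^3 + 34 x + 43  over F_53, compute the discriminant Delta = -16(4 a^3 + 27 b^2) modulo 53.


4 a^3 + 27 b^2 = 4*34^3 + 27*43^2 = 157216 + 49923 = 207139
Delta = -16 * (207139) = -3314224
Delta mod 53 = 25

Delta = 25 (mod 53)


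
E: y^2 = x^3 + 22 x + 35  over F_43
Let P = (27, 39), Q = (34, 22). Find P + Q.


P != Q, so use the chord formula.
s = (y2 - y1) / (x2 - x1) = (26) / (7) mod 43 = 16
x3 = s^2 - x1 - x2 mod 43 = 16^2 - 27 - 34 = 23
y3 = s (x1 - x3) - y1 mod 43 = 16 * (27 - 23) - 39 = 25

P + Q = (23, 25)


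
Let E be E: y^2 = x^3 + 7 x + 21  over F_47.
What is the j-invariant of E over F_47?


Delta = -16(4 a^3 + 27 b^2) mod 47 = 23
-1728 * (4 a)^3 = -1728 * (4*7)^3 mod 47 = 33
j = 33 * 23^(-1) mod 47 = 28

j = 28 (mod 47)


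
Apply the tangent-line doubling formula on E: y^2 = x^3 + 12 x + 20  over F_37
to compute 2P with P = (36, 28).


Doubling: s = (3 x1^2 + a) / (2 y1)
s = (3*36^2 + 12) / (2*28) mod 37 = 30
x3 = s^2 - 2 x1 mod 37 = 30^2 - 2*36 = 14
y3 = s (x1 - x3) - y1 mod 37 = 30 * (36 - 14) - 28 = 3

2P = (14, 3)


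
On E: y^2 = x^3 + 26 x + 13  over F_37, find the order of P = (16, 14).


Compute successive multiples of P until we hit O:
  1P = (16, 14)
  2P = (4, 25)
  3P = (33, 17)
  4P = (29, 12)
  5P = (1, 15)
  6P = (8, 20)
  7P = (2, 31)
  8P = (15, 35)
  ... (continuing to 33P)
  33P = O

ord(P) = 33


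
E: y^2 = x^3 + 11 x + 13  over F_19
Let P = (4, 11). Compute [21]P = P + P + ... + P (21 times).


k = 21 = 10101_2 (binary, LSB first: 10101)
Double-and-add from P = (4, 11):
  bit 0 = 1: acc = O + (4, 11) = (4, 11)
  bit 1 = 0: acc unchanged = (4, 11)
  bit 2 = 1: acc = (4, 11) + (13, 4) = (8, 9)
  bit 3 = 0: acc unchanged = (8, 9)
  bit 4 = 1: acc = (8, 9) + (12, 7) = (4, 8)

21P = (4, 8)


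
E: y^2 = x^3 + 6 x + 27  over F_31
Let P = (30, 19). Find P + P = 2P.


Doubling: s = (3 x1^2 + a) / (2 y1)
s = (3*30^2 + 6) / (2*19) mod 31 = 19
x3 = s^2 - 2 x1 mod 31 = 19^2 - 2*30 = 22
y3 = s (x1 - x3) - y1 mod 31 = 19 * (30 - 22) - 19 = 9

2P = (22, 9)


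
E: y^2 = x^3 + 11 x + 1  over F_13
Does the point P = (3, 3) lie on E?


Check whether y^2 = x^3 + 11 x + 1 (mod 13) for (x, y) = (3, 3).
LHS: y^2 = 3^2 mod 13 = 9
RHS: x^3 + 11 x + 1 = 3^3 + 11*3 + 1 mod 13 = 9
LHS = RHS

Yes, on the curve


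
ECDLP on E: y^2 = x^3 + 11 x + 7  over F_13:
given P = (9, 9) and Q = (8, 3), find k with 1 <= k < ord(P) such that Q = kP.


Enumerate multiples of P until we hit Q = (8, 3):
  1P = (9, 9)
  2P = (11, 9)
  3P = (6, 4)
  4P = (8, 10)
  5P = (10, 5)
  6P = (10, 8)
  7P = (8, 3)
Match found at i = 7.

k = 7


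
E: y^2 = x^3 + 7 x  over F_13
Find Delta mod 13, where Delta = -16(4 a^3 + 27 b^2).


4 a^3 + 27 b^2 = 4*7^3 + 27*0^2 = 1372 + 0 = 1372
Delta = -16 * (1372) = -21952
Delta mod 13 = 5

Delta = 5 (mod 13)


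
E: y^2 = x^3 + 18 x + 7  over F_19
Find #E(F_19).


For each x in F_19, count y with y^2 = x^3 + 18 x + 7 mod 19:
  x = 0: RHS = 7, y in [8, 11]  -> 2 point(s)
  x = 1: RHS = 7, y in [8, 11]  -> 2 point(s)
  x = 7: RHS = 1, y in [1, 18]  -> 2 point(s)
  x = 8: RHS = 17, y in [6, 13]  -> 2 point(s)
  x = 9: RHS = 5, y in [9, 10]  -> 2 point(s)
  x = 10: RHS = 9, y in [3, 16]  -> 2 point(s)
  x = 11: RHS = 16, y in [4, 15]  -> 2 point(s)
  x = 13: RHS = 6, y in [5, 14]  -> 2 point(s)
  x = 14: RHS = 1, y in [1, 18]  -> 2 point(s)
  x = 15: RHS = 4, y in [2, 17]  -> 2 point(s)
  x = 17: RHS = 1, y in [1, 18]  -> 2 point(s)
  x = 18: RHS = 7, y in [8, 11]  -> 2 point(s)
Affine points: 24. Add the point at infinity: total = 25.

#E(F_19) = 25


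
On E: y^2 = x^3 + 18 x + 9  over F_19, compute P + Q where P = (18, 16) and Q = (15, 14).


P != Q, so use the chord formula.
s = (y2 - y1) / (x2 - x1) = (17) / (16) mod 19 = 7
x3 = s^2 - x1 - x2 mod 19 = 7^2 - 18 - 15 = 16
y3 = s (x1 - x3) - y1 mod 19 = 7 * (18 - 16) - 16 = 17

P + Q = (16, 17)


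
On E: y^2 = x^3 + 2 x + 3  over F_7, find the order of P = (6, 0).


Compute successive multiples of P until we hit O:
  1P = (6, 0)
  2P = O

ord(P) = 2


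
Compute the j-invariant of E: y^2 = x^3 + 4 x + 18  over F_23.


Delta = -16(4 a^3 + 27 b^2) mod 23 = 8
-1728 * (4 a)^3 = -1728 * (4*4)^3 mod 23 = 17
j = 17 * 8^(-1) mod 23 = 5

j = 5 (mod 23)


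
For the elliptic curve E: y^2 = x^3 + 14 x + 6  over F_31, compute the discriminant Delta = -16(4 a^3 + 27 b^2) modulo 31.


4 a^3 + 27 b^2 = 4*14^3 + 27*6^2 = 10976 + 972 = 11948
Delta = -16 * (11948) = -191168
Delta mod 31 = 9

Delta = 9 (mod 31)


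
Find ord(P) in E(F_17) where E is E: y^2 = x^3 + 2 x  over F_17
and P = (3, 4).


Compute successive multiples of P until we hit O:
  1P = (3, 4)
  2P = (9, 4)
  3P = (5, 13)
  4P = (8, 16)
  5P = (7, 0)
  6P = (8, 1)
  7P = (5, 4)
  8P = (9, 13)
  ... (continuing to 10P)
  10P = O

ord(P) = 10


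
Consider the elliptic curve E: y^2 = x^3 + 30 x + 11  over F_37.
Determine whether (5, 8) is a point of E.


Check whether y^2 = x^3 + 30 x + 11 (mod 37) for (x, y) = (5, 8).
LHS: y^2 = 8^2 mod 37 = 27
RHS: x^3 + 30 x + 11 = 5^3 + 30*5 + 11 mod 37 = 27
LHS = RHS

Yes, on the curve


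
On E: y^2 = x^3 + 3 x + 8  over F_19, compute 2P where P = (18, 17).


Doubling: s = (3 x1^2 + a) / (2 y1)
s = (3*18^2 + 3) / (2*17) mod 19 = 8
x3 = s^2 - 2 x1 mod 19 = 8^2 - 2*18 = 9
y3 = s (x1 - x3) - y1 mod 19 = 8 * (18 - 9) - 17 = 17

2P = (9, 17)


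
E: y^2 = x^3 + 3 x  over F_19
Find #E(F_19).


For each x in F_19, count y with y^2 = x^3 + 3 x + 0 mod 19:
  x = 0: RHS = 0, y in [0]  -> 1 point(s)
  x = 1: RHS = 4, y in [2, 17]  -> 2 point(s)
  x = 3: RHS = 17, y in [6, 13]  -> 2 point(s)
  x = 4: RHS = 0, y in [0]  -> 1 point(s)
  x = 5: RHS = 7, y in [8, 11]  -> 2 point(s)
  x = 6: RHS = 6, y in [5, 14]  -> 2 point(s)
  x = 8: RHS = 4, y in [2, 17]  -> 2 point(s)
  x = 10: RHS = 4, y in [2, 17]  -> 2 point(s)
  x = 12: RHS = 16, y in [4, 15]  -> 2 point(s)
  x = 15: RHS = 0, y in [0]  -> 1 point(s)
  x = 17: RHS = 5, y in [9, 10]  -> 2 point(s)
Affine points: 19. Add the point at infinity: total = 20.

#E(F_19) = 20


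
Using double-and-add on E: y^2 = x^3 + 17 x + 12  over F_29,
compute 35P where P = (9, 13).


k = 35 = 100011_2 (binary, LSB first: 110001)
Double-and-add from P = (9, 13):
  bit 0 = 1: acc = O + (9, 13) = (9, 13)
  bit 1 = 1: acc = (9, 13) + (24, 11) = (12, 28)
  bit 2 = 0: acc unchanged = (12, 28)
  bit 3 = 0: acc unchanged = (12, 28)
  bit 4 = 0: acc unchanged = (12, 28)
  bit 5 = 1: acc = (12, 28) + (4, 17) = (9, 16)

35P = (9, 16)


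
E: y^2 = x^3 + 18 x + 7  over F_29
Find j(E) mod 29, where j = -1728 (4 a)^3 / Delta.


Delta = -16(4 a^3 + 27 b^2) mod 29 = 13
-1728 * (4 a)^3 = -1728 * (4*18)^3 mod 29 = 13
j = 13 * 13^(-1) mod 29 = 1

j = 1 (mod 29)


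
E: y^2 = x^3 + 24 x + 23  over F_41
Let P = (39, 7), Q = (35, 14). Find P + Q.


P != Q, so use the chord formula.
s = (y2 - y1) / (x2 - x1) = (7) / (37) mod 41 = 29
x3 = s^2 - x1 - x2 mod 41 = 29^2 - 39 - 35 = 29
y3 = s (x1 - x3) - y1 mod 41 = 29 * (39 - 29) - 7 = 37

P + Q = (29, 37)


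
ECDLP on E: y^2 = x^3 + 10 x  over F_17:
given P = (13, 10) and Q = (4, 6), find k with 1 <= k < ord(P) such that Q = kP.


Enumerate multiples of P until we hit Q = (4, 6):
  1P = (13, 10)
  2P = (4, 11)
  3P = (4, 6)
Match found at i = 3.

k = 3


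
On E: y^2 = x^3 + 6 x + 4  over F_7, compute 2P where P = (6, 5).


Doubling: s = (3 x1^2 + a) / (2 y1)
s = (3*6^2 + 6) / (2*5) mod 7 = 3
x3 = s^2 - 2 x1 mod 7 = 3^2 - 2*6 = 4
y3 = s (x1 - x3) - y1 mod 7 = 3 * (6 - 4) - 5 = 1

2P = (4, 1)


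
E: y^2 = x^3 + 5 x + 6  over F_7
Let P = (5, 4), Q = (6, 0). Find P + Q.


P != Q, so use the chord formula.
s = (y2 - y1) / (x2 - x1) = (3) / (1) mod 7 = 3
x3 = s^2 - x1 - x2 mod 7 = 3^2 - 5 - 6 = 5
y3 = s (x1 - x3) - y1 mod 7 = 3 * (5 - 5) - 4 = 3

P + Q = (5, 3)


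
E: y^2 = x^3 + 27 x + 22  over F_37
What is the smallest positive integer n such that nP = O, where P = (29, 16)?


Compute successive multiples of P until we hit O:
  1P = (29, 16)
  2P = (6, 20)
  3P = (27, 11)
  4P = (15, 19)
  5P = (14, 31)
  6P = (32, 24)
  7P = (16, 31)
  8P = (8, 11)
  ... (continuing to 35P)
  35P = O

ord(P) = 35


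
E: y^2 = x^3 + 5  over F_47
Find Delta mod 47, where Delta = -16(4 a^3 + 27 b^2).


4 a^3 + 27 b^2 = 4*0^3 + 27*5^2 = 0 + 675 = 675
Delta = -16 * (675) = -10800
Delta mod 47 = 10

Delta = 10 (mod 47)


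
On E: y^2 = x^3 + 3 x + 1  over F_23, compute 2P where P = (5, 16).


k = 2 = 10_2 (binary, LSB first: 01)
Double-and-add from P = (5, 16):
  bit 0 = 0: acc unchanged = O
  bit 1 = 1: acc = O + (14, 21) = (14, 21)

2P = (14, 21)


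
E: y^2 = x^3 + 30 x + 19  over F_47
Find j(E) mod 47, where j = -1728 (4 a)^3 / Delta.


Delta = -16(4 a^3 + 27 b^2) mod 47 = 43
-1728 * (4 a)^3 = -1728 * (4*30)^3 mod 47 = 25
j = 25 * 43^(-1) mod 47 = 29

j = 29 (mod 47)


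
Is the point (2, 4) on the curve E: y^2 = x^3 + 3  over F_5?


Check whether y^2 = x^3 + 0 x + 3 (mod 5) for (x, y) = (2, 4).
LHS: y^2 = 4^2 mod 5 = 1
RHS: x^3 + 0 x + 3 = 2^3 + 0*2 + 3 mod 5 = 1
LHS = RHS

Yes, on the curve


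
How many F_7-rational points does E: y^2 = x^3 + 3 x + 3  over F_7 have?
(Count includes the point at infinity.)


For each x in F_7, count y with y^2 = x^3 + 3 x + 3 mod 7:
  x = 1: RHS = 0, y in [0]  -> 1 point(s)
  x = 3: RHS = 4, y in [2, 5]  -> 2 point(s)
  x = 4: RHS = 2, y in [3, 4]  -> 2 point(s)
Affine points: 5. Add the point at infinity: total = 6.

#E(F_7) = 6


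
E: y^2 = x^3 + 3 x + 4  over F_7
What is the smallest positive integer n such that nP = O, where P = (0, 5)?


Compute successive multiples of P until we hit O:
  1P = (0, 5)
  2P = (1, 1)
  3P = (1, 6)
  4P = (0, 2)
  5P = O

ord(P) = 5


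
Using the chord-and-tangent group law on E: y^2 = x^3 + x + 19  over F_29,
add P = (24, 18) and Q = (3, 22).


P != Q, so use the chord formula.
s = (y2 - y1) / (x2 - x1) = (4) / (8) mod 29 = 15
x3 = s^2 - x1 - x2 mod 29 = 15^2 - 24 - 3 = 24
y3 = s (x1 - x3) - y1 mod 29 = 15 * (24 - 24) - 18 = 11

P + Q = (24, 11)


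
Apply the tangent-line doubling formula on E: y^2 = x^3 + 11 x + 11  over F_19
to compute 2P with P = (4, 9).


Doubling: s = (3 x1^2 + a) / (2 y1)
s = (3*4^2 + 11) / (2*9) mod 19 = 17
x3 = s^2 - 2 x1 mod 19 = 17^2 - 2*4 = 15
y3 = s (x1 - x3) - y1 mod 19 = 17 * (4 - 15) - 9 = 13

2P = (15, 13)


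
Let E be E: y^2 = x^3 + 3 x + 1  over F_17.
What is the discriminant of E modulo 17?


4 a^3 + 27 b^2 = 4*3^3 + 27*1^2 = 108 + 27 = 135
Delta = -16 * (135) = -2160
Delta mod 17 = 16

Delta = 16 (mod 17)


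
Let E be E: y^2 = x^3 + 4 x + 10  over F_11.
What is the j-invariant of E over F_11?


Delta = -16(4 a^3 + 27 b^2) mod 11 = 4
-1728 * (4 a)^3 = -1728 * (4*4)^3 mod 11 = 7
j = 7 * 4^(-1) mod 11 = 10

j = 10 (mod 11)


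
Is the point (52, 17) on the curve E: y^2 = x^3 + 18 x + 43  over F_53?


Check whether y^2 = x^3 + 18 x + 43 (mod 53) for (x, y) = (52, 17).
LHS: y^2 = 17^2 mod 53 = 24
RHS: x^3 + 18 x + 43 = 52^3 + 18*52 + 43 mod 53 = 24
LHS = RHS

Yes, on the curve


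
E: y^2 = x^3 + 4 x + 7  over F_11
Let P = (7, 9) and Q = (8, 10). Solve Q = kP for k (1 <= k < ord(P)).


Enumerate multiples of P until we hit Q = (8, 10):
  1P = (7, 9)
  2P = (1, 1)
  3P = (6, 7)
  4P = (2, 1)
  5P = (5, 3)
  6P = (8, 10)
Match found at i = 6.

k = 6


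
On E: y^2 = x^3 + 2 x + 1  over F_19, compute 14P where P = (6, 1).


k = 14 = 1110_2 (binary, LSB first: 0111)
Double-and-add from P = (6, 1):
  bit 0 = 0: acc unchanged = O
  bit 1 = 1: acc = O + (11, 9) = (11, 9)
  bit 2 = 1: acc = (11, 9) + (13, 18) = (1, 17)
  bit 3 = 1: acc = (1, 17) + (16, 14) = (18, 13)

14P = (18, 13)


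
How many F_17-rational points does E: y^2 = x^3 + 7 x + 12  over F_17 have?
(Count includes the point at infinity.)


For each x in F_17, count y with y^2 = x^3 + 7 x + 12 mod 17:
  x = 2: RHS = 0, y in [0]  -> 1 point(s)
  x = 3: RHS = 9, y in [3, 14]  -> 2 point(s)
  x = 4: RHS = 2, y in [6, 11]  -> 2 point(s)
  x = 5: RHS = 2, y in [6, 11]  -> 2 point(s)
  x = 6: RHS = 15, y in [7, 10]  -> 2 point(s)
  x = 7: RHS = 13, y in [8, 9]  -> 2 point(s)
  x = 8: RHS = 2, y in [6, 11]  -> 2 point(s)
  x = 11: RHS = 9, y in [3, 14]  -> 2 point(s)
  x = 14: RHS = 15, y in [7, 10]  -> 2 point(s)
  x = 16: RHS = 4, y in [2, 15]  -> 2 point(s)
Affine points: 19. Add the point at infinity: total = 20.

#E(F_17) = 20


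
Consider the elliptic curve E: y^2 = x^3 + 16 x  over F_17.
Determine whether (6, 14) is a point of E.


Check whether y^2 = x^3 + 16 x + 0 (mod 17) for (x, y) = (6, 14).
LHS: y^2 = 14^2 mod 17 = 9
RHS: x^3 + 16 x + 0 = 6^3 + 16*6 + 0 mod 17 = 6
LHS != RHS

No, not on the curve


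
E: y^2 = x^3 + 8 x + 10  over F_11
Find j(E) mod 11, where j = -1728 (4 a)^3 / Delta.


Delta = -16(4 a^3 + 27 b^2) mod 11 = 9
-1728 * (4 a)^3 = -1728 * (4*8)^3 mod 11 = 1
j = 1 * 9^(-1) mod 11 = 5

j = 5 (mod 11)


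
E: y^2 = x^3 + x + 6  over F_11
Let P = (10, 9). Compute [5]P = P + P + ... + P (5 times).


k = 5 = 101_2 (binary, LSB first: 101)
Double-and-add from P = (10, 9):
  bit 0 = 1: acc = O + (10, 9) = (10, 9)
  bit 1 = 0: acc unchanged = (10, 9)
  bit 2 = 1: acc = (10, 9) + (8, 8) = (7, 9)

5P = (7, 9)


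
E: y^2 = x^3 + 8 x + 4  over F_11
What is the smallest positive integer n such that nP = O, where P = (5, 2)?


Compute successive multiples of P until we hit O:
  1P = (5, 2)
  2P = (6, 2)
  3P = (0, 9)
  4P = (4, 1)
  5P = (3, 0)
  6P = (4, 10)
  7P = (0, 2)
  8P = (6, 9)
  ... (continuing to 10P)
  10P = O

ord(P) = 10


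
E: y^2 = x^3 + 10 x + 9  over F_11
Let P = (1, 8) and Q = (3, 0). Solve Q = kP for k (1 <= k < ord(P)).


Enumerate multiples of P until we hit Q = (3, 0):
  1P = (1, 8)
  2P = (3, 0)
Match found at i = 2.

k = 2


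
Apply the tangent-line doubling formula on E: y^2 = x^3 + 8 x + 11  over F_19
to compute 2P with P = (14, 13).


Doubling: s = (3 x1^2 + a) / (2 y1)
s = (3*14^2 + 8) / (2*13) mod 19 = 1
x3 = s^2 - 2 x1 mod 19 = 1^2 - 2*14 = 11
y3 = s (x1 - x3) - y1 mod 19 = 1 * (14 - 11) - 13 = 9

2P = (11, 9)
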